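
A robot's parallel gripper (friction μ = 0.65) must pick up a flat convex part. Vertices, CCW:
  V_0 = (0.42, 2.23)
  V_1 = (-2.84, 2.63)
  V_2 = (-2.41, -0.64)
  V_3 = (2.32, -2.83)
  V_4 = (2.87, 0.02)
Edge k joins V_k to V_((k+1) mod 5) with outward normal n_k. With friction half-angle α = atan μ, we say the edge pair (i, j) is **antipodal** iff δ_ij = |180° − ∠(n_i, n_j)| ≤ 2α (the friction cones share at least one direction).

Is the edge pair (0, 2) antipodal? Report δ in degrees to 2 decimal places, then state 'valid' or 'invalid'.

α = atan 0.65 = 33.02°;  2α = 66.05°
edge 0: e_0 = (-3.26, +0.40);  n_0 = (+0.1218, +0.9926)
edge 2: e_2 = (+4.73, -2.19);  n_2 = (-0.4202, -0.9075)
∠(n_0, n_2) = 162.15°
δ = |180° − 162.15°| = 17.85°
17.85° ≤ 2α = 66.05°  →  valid

δ = 17.85°, valid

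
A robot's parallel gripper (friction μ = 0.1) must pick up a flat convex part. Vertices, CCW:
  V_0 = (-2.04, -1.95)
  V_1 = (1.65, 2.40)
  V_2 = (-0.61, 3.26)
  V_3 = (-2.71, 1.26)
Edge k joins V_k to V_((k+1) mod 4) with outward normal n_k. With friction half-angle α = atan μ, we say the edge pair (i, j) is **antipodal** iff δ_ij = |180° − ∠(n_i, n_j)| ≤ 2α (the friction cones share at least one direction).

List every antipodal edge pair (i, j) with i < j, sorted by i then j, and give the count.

count = 1; pairs: (0,2)

α = atan 0.1 = 5.71°;  2α = 11.42°
n_0 = (+0.7626, -0.6469)
n_1 = (+0.3557, +0.9346)
n_2 = (-0.6897, +0.7241)
n_3 = (-0.9789, -0.2043)
  (0,1): δ = 70.53°  ·
  (0,2): δ = 6.09°  ✓
  (0,3): δ = 52.10°  ·
  (1,2): δ = 115.56°  ·
  (1,3): δ = 57.38°  ·
  (2,3): δ = 121.81°  ·
antipodal pairs: 1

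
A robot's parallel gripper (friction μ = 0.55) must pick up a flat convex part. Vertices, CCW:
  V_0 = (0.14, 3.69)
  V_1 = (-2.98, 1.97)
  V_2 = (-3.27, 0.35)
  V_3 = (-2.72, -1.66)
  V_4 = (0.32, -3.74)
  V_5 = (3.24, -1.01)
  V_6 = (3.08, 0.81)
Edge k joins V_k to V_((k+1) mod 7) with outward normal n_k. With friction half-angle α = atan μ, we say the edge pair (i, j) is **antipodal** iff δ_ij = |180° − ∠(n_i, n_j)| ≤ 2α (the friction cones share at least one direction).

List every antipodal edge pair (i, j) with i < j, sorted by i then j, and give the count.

count = 8; pairs: (0,4), (1,4), (1,5), (1,6), (2,5), (2,6), (3,5), (3,6)

α = atan 0.55 = 28.81°;  2α = 57.62°
n_0 = (-0.4828, +0.8757)
n_1 = (-0.9844, +0.1762)
n_2 = (-0.9645, -0.2639)
n_3 = (-0.5647, -0.8253)
n_4 = (+0.6829, -0.7305)
n_5 = (+0.9962, +0.0876)
n_6 = (+0.6998, +0.7144)
  (0,1): δ = 129.02°  ·
  (0,2): δ = 103.56°  ·
  (0,3): δ = 63.25°  ·
  (0,4): δ = 14.21°  ✓
  (0,5): δ = 66.16°  ·
  (0,6): δ = 106.72°  ·
  (1,2): δ = 154.55°  ·
  (1,3): δ = 114.23°  ·
  (1,4): δ = 36.78°  ✓
  (1,5): δ = 15.17°  ✓
  (1,6): δ = 55.74°  ✓
  (2,3): δ = 139.68°  ·
  (2,4): δ = 62.23°  ·
  (2,5): δ = 10.28°  ✓
  (2,6): δ = 30.29°  ✓
  (3,4): δ = 102.55°  ·
  (3,5): δ = 50.60°  ✓
  (3,6): δ = 10.03°  ✓
  (4,5): δ = 128.05°  ·
  (4,6): δ = 87.48°  ·
  (5,6): δ = 139.43°  ·
antipodal pairs: 8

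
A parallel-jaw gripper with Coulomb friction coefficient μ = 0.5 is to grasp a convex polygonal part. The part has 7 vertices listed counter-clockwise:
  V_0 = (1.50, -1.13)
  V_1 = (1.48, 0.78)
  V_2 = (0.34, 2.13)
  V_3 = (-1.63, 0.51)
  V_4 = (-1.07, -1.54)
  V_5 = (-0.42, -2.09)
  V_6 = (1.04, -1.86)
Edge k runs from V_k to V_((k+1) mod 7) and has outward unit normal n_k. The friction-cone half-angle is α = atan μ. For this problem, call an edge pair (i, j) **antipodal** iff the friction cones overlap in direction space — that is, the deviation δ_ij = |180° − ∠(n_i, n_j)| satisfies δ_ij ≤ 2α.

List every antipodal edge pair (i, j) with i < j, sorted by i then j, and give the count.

count = 8; pairs: (0,2), (0,3), (0,4), (1,3), (1,4), (2,5), (2,6), (3,6)

α = atan 0.5 = 26.57°;  2α = 53.13°
n_0 = (+0.9999, +0.0105)
n_1 = (+0.7640, +0.6452)
n_2 = (-0.6352, +0.7724)
n_3 = (-0.9647, -0.2635)
n_4 = (-0.6459, -0.7634)
n_5 = (+0.1556, -0.9878)
n_6 = (+0.8460, -0.5331)
  (0,1): δ = 140.42°  ·
  (0,2): δ = 51.17°  ✓
  (0,3): δ = 14.68°  ✓
  (0,4): δ = 49.16°  ✓
  (0,5): δ = 98.35°  ·
  (0,6): δ = 147.18°  ·
  (1,2): δ = 90.75°  ·
  (1,3): δ = 24.90°  ✓
  (1,4): δ = 9.58°  ✓
  (1,5): δ = 58.77°  ·
  (1,6): δ = 107.60°  ·
  (2,3): δ = 114.15°  ·
  (2,4): δ = 79.67°  ·
  (2,5): δ = 30.48°  ✓
  (2,6): δ = 18.35°  ✓
  (3,4): δ = 145.52°  ·
  (3,5): δ = 96.33°  ·
  (3,6): δ = 47.50°  ✓
  (4,5): δ = 130.81°  ·
  (4,6): δ = 81.98°  ·
  (5,6): δ = 131.17°  ·
antipodal pairs: 8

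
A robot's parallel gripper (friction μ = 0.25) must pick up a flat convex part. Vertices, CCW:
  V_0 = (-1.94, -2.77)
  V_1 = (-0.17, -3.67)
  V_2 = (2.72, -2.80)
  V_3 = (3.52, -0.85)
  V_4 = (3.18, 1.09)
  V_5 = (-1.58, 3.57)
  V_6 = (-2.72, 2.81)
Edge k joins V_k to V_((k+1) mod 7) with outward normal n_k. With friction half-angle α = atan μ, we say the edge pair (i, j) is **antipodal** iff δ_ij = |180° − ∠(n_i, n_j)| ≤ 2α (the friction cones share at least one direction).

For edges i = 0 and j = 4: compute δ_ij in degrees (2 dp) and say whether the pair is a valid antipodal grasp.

δ = 0.57°, valid

α = atan 0.25 = 14.04°;  2α = 28.07°
edge 0: e_0 = (+1.77, -0.90);  n_0 = (-0.4532, -0.8914)
edge 4: e_4 = (-4.76, +2.48);  n_4 = (+0.4621, +0.8869)
∠(n_0, n_4) = 179.43°
δ = |180° − 179.43°| = 0.57°
0.57° ≤ 2α = 28.07°  →  valid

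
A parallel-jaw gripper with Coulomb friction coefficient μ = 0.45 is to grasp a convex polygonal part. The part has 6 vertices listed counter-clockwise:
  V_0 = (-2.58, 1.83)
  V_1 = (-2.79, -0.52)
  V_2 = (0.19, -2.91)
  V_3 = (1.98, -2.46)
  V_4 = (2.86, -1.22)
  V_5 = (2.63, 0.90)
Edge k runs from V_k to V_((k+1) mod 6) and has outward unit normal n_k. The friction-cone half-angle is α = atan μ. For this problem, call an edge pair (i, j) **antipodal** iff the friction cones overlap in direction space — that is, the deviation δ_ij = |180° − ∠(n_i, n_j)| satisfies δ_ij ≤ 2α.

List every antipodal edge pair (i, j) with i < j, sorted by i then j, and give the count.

α = atan 0.45 = 24.23°;  2α = 48.46°
n_0 = (-0.9960, +0.0890)
n_1 = (-0.6257, -0.7801)
n_2 = (+0.2438, -0.9698)
n_3 = (+0.8155, -0.5787)
n_4 = (+0.9942, +0.1079)
n_5 = (+0.1757, +0.9844)
  (0,1): δ = 123.62°  ·
  (0,2): δ = 70.78°  ·
  (0,3): δ = 30.26°  ✓
  (0,4): δ = 11.30°  ✓
  (0,5): δ = 84.99°  ·
  (1,2): δ = 127.16°  ·
  (1,3): δ = 86.63°  ·
  (1,4): δ = 45.08°  ✓
  (1,5): δ = 28.61°  ✓
  (2,3): δ = 139.47°  ·
  (2,4): δ = 97.92°  ·
  (2,5): δ = 24.23°  ✓
  (3,4): δ = 138.45°  ·
  (3,5): δ = 64.76°  ·
  (4,5): δ = 106.31°  ·
antipodal pairs: 5

count = 5; pairs: (0,3), (0,4), (1,4), (1,5), (2,5)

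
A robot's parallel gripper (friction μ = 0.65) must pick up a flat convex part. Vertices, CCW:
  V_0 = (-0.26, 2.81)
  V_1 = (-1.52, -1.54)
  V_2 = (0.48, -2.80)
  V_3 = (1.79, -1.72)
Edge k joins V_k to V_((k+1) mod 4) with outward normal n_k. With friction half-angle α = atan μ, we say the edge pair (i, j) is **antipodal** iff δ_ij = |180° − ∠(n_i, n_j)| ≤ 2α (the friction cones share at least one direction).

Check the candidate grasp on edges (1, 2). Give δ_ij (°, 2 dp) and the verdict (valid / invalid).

δ = 108.29°, invalid

α = atan 0.65 = 33.02°;  2α = 66.05°
edge 1: e_1 = (+2.00, -1.26);  n_1 = (-0.5330, -0.8461)
edge 2: e_2 = (+1.31, +1.08);  n_2 = (+0.6361, -0.7716)
∠(n_1, n_2) = 71.71°
δ = |180° − 71.71°| = 108.29°
108.29° > 2α = 66.05°  →  invalid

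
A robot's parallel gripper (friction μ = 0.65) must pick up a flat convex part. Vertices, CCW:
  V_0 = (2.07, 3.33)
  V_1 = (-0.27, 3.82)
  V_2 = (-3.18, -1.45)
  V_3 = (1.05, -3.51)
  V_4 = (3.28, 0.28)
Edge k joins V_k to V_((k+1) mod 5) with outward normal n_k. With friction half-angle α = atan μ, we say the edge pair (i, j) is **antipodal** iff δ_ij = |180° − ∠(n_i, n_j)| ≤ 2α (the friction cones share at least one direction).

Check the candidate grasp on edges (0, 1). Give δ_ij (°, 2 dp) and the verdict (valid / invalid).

α = atan 0.65 = 33.02°;  2α = 66.05°
edge 0: e_0 = (-2.34, +0.49);  n_0 = (+0.2050, +0.9788)
edge 1: e_1 = (-2.91, -5.27);  n_1 = (-0.8754, +0.4834)
∠(n_0, n_1) = 72.92°
δ = |180° − 72.92°| = 107.08°
107.08° > 2α = 66.05°  →  invalid

δ = 107.08°, invalid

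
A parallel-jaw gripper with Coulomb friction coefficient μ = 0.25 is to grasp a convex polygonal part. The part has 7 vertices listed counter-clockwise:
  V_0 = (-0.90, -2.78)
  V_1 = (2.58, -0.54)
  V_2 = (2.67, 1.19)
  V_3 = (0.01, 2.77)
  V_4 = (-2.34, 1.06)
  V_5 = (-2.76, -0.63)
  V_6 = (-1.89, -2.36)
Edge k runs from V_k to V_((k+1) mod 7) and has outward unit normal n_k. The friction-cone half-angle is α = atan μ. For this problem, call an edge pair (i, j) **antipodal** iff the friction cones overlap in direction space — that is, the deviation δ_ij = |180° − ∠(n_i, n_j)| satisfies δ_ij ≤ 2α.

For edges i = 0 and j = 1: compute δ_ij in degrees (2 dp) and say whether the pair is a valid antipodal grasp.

α = atan 0.25 = 14.04°;  2α = 28.07°
edge 0: e_0 = (+3.48, +2.24);  n_0 = (+0.5412, -0.8409)
edge 1: e_1 = (+0.09, +1.73);  n_1 = (+0.9986, -0.0520)
∠(n_0, n_1) = 54.25°
δ = |180° − 54.25°| = 125.75°
125.75° > 2α = 28.07°  →  invalid

δ = 125.75°, invalid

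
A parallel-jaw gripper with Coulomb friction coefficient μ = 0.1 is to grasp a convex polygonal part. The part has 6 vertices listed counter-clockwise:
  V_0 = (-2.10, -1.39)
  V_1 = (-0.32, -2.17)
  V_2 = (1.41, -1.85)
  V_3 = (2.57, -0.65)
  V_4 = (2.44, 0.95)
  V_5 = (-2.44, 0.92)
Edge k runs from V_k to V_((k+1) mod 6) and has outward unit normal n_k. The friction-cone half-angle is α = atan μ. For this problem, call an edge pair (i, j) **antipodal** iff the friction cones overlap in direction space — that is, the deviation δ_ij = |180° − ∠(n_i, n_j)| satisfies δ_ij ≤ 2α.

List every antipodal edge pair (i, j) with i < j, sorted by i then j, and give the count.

α = atan 0.1 = 5.71°;  2α = 11.42°
n_0 = (-0.4014, -0.9159)
n_1 = (+0.1819, -0.9833)
n_2 = (+0.7190, -0.6950)
n_3 = (+0.9967, +0.0810)
n_4 = (-0.0061, +1.0000)
n_5 = (-0.9893, -0.1456)
  (0,1): δ = 145.86°  ·
  (0,2): δ = 110.37°  ·
  (0,3): δ = 61.69°  ·
  (0,4): δ = 24.02°  ·
  (0,5): δ = 122.04°  ·
  (1,2): δ = 144.51°  ·
  (1,3): δ = 95.83°  ·
  (1,4): δ = 10.13°  ✓
  (1,5): δ = 87.89°  ·
  (2,3): δ = 131.33°  ·
  (2,4): δ = 45.62°  ·
  (2,5): δ = 52.40°  ·
  (3,4): δ = 94.29°  ·
  (3,5): δ = 3.73°  ✓
  (4,5): δ = 81.98°  ·
antipodal pairs: 2

count = 2; pairs: (1,4), (3,5)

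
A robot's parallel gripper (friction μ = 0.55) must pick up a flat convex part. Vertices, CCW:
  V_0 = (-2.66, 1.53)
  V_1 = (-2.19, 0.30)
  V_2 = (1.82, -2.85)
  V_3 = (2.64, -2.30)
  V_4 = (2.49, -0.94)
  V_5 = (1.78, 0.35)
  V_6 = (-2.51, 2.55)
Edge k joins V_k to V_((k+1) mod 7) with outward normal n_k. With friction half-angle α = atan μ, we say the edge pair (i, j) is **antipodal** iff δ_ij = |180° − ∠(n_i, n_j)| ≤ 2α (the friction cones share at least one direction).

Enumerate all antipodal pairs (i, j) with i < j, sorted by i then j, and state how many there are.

α = atan 0.55 = 28.81°;  2α = 57.62°
n_0 = (-0.9341, -0.3569)
n_1 = (-0.6177, -0.7864)
n_2 = (+0.5570, -0.8305)
n_3 = (+0.9940, +0.1096)
n_4 = (+0.8761, +0.4822)
n_5 = (+0.4563, +0.8898)
n_6 = (-0.9894, +0.1455)
  (0,1): δ = 149.06°  ·
  (0,2): δ = 77.06°  ·
  (0,3): δ = 14.62°  ✓
  (0,4): δ = 7.92°  ✓
  (0,5): δ = 41.94°  ✓
  (0,6): δ = 150.72°  ·
  (1,2): δ = 108.00°  ·
  (1,3): δ = 45.56°  ✓
  (1,4): δ = 23.02°  ✓
  (1,5): δ = 11.00°  ✓
  (1,6): δ = 119.79°  ·
  (2,3): δ = 117.56°  ·
  (2,4): δ = 95.02°  ·
  (2,5): δ = 61.00°  ·
  (2,6): δ = 47.78°  ✓
  (3,4): δ = 157.47°  ·
  (3,5): δ = 123.44°  ·
  (3,6): δ = 14.66°  ✓
  (4,5): δ = 145.98°  ·
  (4,6): δ = 37.19°  ✓
  (5,6): δ = 71.22°  ·
antipodal pairs: 9

count = 9; pairs: (0,3), (0,4), (0,5), (1,3), (1,4), (1,5), (2,6), (3,6), (4,6)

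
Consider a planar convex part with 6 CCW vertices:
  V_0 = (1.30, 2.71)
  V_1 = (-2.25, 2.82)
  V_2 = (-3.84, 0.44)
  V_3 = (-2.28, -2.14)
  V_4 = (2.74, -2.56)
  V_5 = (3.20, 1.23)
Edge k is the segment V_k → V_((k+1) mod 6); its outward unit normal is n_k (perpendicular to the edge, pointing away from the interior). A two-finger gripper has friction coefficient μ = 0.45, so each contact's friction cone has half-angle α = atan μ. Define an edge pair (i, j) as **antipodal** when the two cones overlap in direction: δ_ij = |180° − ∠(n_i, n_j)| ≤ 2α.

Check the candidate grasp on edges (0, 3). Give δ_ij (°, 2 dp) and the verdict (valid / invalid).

δ = 3.01°, valid

α = atan 0.45 = 24.23°;  2α = 48.46°
edge 0: e_0 = (-3.55, +0.11);  n_0 = (+0.0310, +0.9995)
edge 3: e_3 = (+5.02, -0.42);  n_3 = (-0.0834, -0.9965)
∠(n_0, n_3) = 176.99°
δ = |180° − 176.99°| = 3.01°
3.01° ≤ 2α = 48.46°  →  valid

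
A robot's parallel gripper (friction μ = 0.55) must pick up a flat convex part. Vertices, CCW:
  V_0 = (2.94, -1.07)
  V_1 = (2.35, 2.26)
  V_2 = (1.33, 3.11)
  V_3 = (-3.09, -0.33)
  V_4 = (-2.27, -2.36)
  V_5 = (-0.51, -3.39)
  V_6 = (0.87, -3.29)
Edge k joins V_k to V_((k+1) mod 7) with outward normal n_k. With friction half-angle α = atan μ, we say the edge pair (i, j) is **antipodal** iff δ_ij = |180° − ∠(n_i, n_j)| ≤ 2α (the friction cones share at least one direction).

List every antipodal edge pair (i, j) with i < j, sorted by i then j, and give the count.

count = 7; pairs: (0,3), (0,4), (1,3), (1,4), (1,5), (2,5), (2,6)

α = atan 0.55 = 28.81°;  2α = 57.62°
n_0 = (+0.9847, +0.1745)
n_1 = (+0.6402, +0.7682)
n_2 = (-0.6142, +0.7892)
n_3 = (-0.9272, -0.3745)
n_4 = (-0.5051, -0.8631)
n_5 = (+0.0723, -0.9974)
n_6 = (+0.7314, -0.6820)
  (0,1): δ = 139.85°  ·
  (0,2): δ = 62.15°  ·
  (0,3): δ = 11.95°  ✓
  (0,4): δ = 49.62°  ✓
  (0,5): δ = 84.10°  ·
  (0,6): δ = 126.96°  ·
  (1,2): δ = 102.30°  ·
  (1,3): δ = 28.20°  ✓
  (1,4): δ = 9.47°  ✓
  (1,5): δ = 43.95°  ✓
  (1,6): δ = 86.81°  ·
  (2,3): δ = 105.90°  ·
  (2,4): δ = 68.23°  ·
  (2,5): δ = 33.75°  ✓
  (2,6): δ = 9.11°  ✓
  (3,4): δ = 142.33°  ·
  (3,5): δ = 107.85°  ·
  (3,6): δ = 64.99°  ·
  (4,5): δ = 145.52°  ·
  (4,6): δ = 102.66°  ·
  (5,6): δ = 137.14°  ·
antipodal pairs: 7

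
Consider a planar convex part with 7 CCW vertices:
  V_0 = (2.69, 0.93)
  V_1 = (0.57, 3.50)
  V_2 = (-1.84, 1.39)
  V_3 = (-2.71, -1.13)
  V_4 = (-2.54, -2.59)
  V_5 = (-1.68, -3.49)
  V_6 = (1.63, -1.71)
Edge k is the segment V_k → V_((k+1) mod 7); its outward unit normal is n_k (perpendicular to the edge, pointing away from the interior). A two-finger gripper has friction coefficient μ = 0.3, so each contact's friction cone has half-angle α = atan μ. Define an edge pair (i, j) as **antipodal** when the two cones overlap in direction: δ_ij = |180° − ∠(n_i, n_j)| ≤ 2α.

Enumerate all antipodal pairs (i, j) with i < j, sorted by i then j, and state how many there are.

count = 6; pairs: (0,3), (0,4), (1,5), (1,6), (2,6), (3,6)

α = atan 0.3 = 16.70°;  2α = 33.40°
n_0 = (+0.7714, +0.6363)
n_1 = (-0.6587, +0.7524)
n_2 = (-0.9453, +0.3263)
n_3 = (-0.9933, -0.1157)
n_4 = (-0.7230, -0.6909)
n_5 = (+0.4736, -0.8807)
n_6 = (+0.9280, -0.3726)
  (0,1): δ = 88.32°  ·
  (0,2): δ = 58.57°  ·
  (0,3): δ = 32.88°  ✓
  (0,4): δ = 4.18°  ✓
  (0,5): δ = 78.75°  ·
  (0,6): δ = 118.60°  ·
  (1,2): δ = 150.25°  ·
  (1,3): δ = 124.56°  ·
  (1,4): δ = 87.50°  ·
  (1,5): δ = 12.93°  ✓
  (1,6): δ = 26.92°  ✓
  (2,3): δ = 154.31°  ·
  (2,4): δ = 117.26°  ·
  (2,5): δ = 42.68°  ·
  (2,6): δ = 2.83°  ✓
  (3,4): δ = 142.94°  ·
  (3,5): δ = 68.37°  ·
  (3,6): δ = 28.52°  ✓
  (4,5): δ = 105.43°  ·
  (4,6): δ = 65.57°  ·
  (5,6): δ = 140.15°  ·
antipodal pairs: 6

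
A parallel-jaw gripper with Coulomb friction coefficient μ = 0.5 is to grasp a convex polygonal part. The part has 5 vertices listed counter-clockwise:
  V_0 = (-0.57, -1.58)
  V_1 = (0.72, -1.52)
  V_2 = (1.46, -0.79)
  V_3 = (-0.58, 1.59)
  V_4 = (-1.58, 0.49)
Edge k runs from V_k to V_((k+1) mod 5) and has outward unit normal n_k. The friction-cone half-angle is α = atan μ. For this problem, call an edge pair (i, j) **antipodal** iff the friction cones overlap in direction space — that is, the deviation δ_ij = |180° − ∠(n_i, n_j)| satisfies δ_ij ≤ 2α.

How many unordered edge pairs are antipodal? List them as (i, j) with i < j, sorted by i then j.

count = 4; pairs: (0,2), (0,3), (1,3), (2,4)

α = atan 0.5 = 26.57°;  2α = 53.13°
n_0 = (+0.0465, -0.9989)
n_1 = (+0.7023, -0.7119)
n_2 = (+0.7593, +0.6508)
n_3 = (-0.7399, +0.6727)
n_4 = (-0.8987, -0.4385)
  (0,1): δ = 138.05°  ·
  (0,2): δ = 52.06°  ✓
  (0,3): δ = 45.06°  ✓
  (0,4): δ = 113.35°  ·
  (1,2): δ = 94.01°  ·
  (1,3): δ = 3.12°  ✓
  (1,4): δ = 71.40°  ·
  (2,3): δ = 82.87°  ·
  (2,4): δ = 14.59°  ✓
  (3,4): δ = 111.72°  ·
antipodal pairs: 4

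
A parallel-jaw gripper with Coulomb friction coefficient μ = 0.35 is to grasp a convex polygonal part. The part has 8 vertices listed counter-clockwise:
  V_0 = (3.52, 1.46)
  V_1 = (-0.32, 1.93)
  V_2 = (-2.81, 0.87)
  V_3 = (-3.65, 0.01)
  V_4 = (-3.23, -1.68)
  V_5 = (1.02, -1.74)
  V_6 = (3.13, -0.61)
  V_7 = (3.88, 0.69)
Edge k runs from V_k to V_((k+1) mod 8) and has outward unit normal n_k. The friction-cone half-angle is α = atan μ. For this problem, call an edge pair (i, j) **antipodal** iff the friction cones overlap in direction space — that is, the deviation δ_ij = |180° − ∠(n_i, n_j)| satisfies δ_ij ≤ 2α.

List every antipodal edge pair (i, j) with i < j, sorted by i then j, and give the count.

count = 8; pairs: (0,4), (0,5), (1,4), (1,5), (1,6), (2,5), (2,6), (3,7)

α = atan 0.35 = 19.29°;  2α = 38.58°
n_0 = (+0.1215, +0.9926)
n_1 = (-0.3917, +0.9201)
n_2 = (-0.7154, +0.6987)
n_3 = (-0.9705, -0.2412)
n_4 = (-0.0141, -0.9999)
n_5 = (+0.4721, -0.8815)
n_6 = (+0.8662, -0.4997)
n_7 = (+0.9059, +0.4235)
  (0,1): δ = 149.96°  ·
  (0,2): δ = 127.35°  ·
  (0,3): δ = 69.07°  ·
  (0,4): δ = 6.17°  ✓
  (0,5): δ = 35.15°  ✓
  (0,6): δ = 67.00°  ·
  (0,7): δ = 122.04°  ·
  (1,2): δ = 157.39°  ·
  (1,3): δ = 99.10°  ·
  (1,4): δ = 23.87°  ✓
  (1,5): δ = 5.11°  ✓
  (1,6): δ = 36.96°  ✓
  (1,7): δ = 92.00°  ·
  (2,3): δ = 121.72°  ·
  (2,4): δ = 46.48°  ·
  (2,5): δ = 17.50°  ✓
  (2,6): δ = 14.34°  ✓
  (2,7): δ = 69.38°  ·
  (3,4): δ = 104.77°  ·
  (3,5): δ = 75.79°  ·
  (3,6): δ = 43.94°  ·
  (3,7): δ = 11.10°  ✓
  (4,5): δ = 151.02°  ·
  (4,6): δ = 119.17°  ·
  (4,7): δ = 64.13°  ·
  (5,6): δ = 148.15°  ·
  (5,7): δ = 93.11°  ·
  (6,7): δ = 124.96°  ·
antipodal pairs: 8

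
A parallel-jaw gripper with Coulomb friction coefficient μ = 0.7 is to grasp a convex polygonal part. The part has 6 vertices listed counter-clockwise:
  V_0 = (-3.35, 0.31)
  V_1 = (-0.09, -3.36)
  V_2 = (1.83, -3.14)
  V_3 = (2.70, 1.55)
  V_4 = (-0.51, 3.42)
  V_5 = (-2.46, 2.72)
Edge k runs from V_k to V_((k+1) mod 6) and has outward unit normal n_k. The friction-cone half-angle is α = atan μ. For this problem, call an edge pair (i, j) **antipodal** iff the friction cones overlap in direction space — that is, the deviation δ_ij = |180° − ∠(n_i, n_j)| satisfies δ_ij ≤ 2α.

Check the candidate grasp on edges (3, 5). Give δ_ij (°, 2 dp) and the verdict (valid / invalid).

δ = 80.05°, invalid

α = atan 0.7 = 34.99°;  2α = 69.98°
edge 3: e_3 = (-3.21, +1.87);  n_3 = (+0.5034, +0.8641)
edge 5: e_5 = (-0.89, -2.41);  n_5 = (-0.9381, +0.3464)
∠(n_3, n_5) = 99.95°
δ = |180° − 99.95°| = 80.05°
80.05° > 2α = 69.98°  →  invalid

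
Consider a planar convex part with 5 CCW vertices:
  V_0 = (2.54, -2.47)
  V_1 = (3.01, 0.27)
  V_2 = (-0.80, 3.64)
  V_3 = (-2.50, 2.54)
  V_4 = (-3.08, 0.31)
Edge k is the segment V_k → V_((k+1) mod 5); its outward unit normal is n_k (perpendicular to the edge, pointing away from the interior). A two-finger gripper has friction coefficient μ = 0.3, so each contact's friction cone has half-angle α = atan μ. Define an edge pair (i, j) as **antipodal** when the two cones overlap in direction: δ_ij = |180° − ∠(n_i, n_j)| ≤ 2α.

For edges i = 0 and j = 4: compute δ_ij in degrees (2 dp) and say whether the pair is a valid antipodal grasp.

δ = 73.41°, invalid

α = atan 0.3 = 16.70°;  2α = 33.40°
edge 0: e_0 = (+0.47, +2.74);  n_0 = (+0.9856, -0.1691)
edge 4: e_4 = (+5.62, -2.78);  n_4 = (-0.4434, -0.8963)
∠(n_0, n_4) = 106.59°
δ = |180° − 106.59°| = 73.41°
73.41° > 2α = 33.40°  →  invalid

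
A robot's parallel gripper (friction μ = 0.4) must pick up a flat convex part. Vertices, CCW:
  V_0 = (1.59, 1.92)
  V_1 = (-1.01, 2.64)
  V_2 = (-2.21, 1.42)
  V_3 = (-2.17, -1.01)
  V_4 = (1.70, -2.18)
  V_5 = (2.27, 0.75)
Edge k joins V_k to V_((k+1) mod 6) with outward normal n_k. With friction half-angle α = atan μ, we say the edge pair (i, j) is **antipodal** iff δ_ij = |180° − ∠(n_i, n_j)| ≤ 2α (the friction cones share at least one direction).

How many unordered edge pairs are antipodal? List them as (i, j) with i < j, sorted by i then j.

count = 5; pairs: (0,3), (1,4), (2,4), (2,5), (3,5)

α = atan 0.4 = 21.80°;  2α = 43.60°
n_0 = (+0.2669, +0.9637)
n_1 = (-0.7129, +0.7012)
n_2 = (-0.9999, -0.0165)
n_3 = (-0.2894, -0.9572)
n_4 = (+0.9816, -0.1910)
n_5 = (+0.8646, +0.5025)
  (0,1): δ = 119.05°  ·
  (0,2): δ = 73.58°  ·
  (0,3): δ = 1.34°  ✓
  (0,4): δ = 94.47°  ·
  (0,5): δ = 135.64°  ·
  (1,2): δ = 134.53°  ·
  (1,3): δ = 62.29°  ·
  (1,4): δ = 33.52°  ✓
  (1,5): δ = 74.69°  ·
  (2,3): δ = 107.76°  ·
  (2,4): δ = 11.95°  ✓
  (2,5): δ = 29.22°  ✓
  (3,4): δ = 84.19°  ·
  (3,5): δ = 43.01°  ✓
  (4,5): δ = 138.83°  ·
antipodal pairs: 5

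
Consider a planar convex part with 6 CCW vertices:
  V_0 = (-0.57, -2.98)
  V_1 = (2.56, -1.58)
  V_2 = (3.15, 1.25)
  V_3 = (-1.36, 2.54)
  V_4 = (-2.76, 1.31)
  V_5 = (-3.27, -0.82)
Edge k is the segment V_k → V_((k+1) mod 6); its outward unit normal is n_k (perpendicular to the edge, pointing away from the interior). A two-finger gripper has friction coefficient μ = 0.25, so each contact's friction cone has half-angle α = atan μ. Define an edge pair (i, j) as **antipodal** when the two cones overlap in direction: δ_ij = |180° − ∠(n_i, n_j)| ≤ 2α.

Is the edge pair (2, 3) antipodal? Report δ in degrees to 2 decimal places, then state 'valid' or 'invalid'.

δ = 122.74°, invalid

α = atan 0.25 = 14.04°;  2α = 28.07°
edge 2: e_2 = (-4.51, +1.29);  n_2 = (+0.2750, +0.9614)
edge 3: e_3 = (-1.40, -1.23);  n_3 = (-0.6600, +0.7512)
∠(n_2, n_3) = 57.26°
δ = |180° − 57.26°| = 122.74°
122.74° > 2α = 28.07°  →  invalid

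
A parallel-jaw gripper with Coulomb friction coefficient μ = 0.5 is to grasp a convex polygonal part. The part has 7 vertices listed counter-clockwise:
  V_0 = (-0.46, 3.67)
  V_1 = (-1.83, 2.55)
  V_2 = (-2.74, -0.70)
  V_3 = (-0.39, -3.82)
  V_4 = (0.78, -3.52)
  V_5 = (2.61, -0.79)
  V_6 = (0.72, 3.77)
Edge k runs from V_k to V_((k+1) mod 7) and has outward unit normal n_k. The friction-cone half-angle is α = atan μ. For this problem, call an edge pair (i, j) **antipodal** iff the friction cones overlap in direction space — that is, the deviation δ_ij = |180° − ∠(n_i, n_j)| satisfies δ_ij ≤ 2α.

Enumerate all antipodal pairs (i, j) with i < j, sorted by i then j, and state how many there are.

count = 7; pairs: (0,3), (0,4), (1,4), (1,5), (2,5), (3,6), (4,6)

α = atan 0.5 = 26.57°;  2α = 53.13°
n_0 = (-0.6329, +0.7742)
n_1 = (-0.9630, +0.2696)
n_2 = (-0.7988, -0.6016)
n_3 = (+0.2484, -0.9687)
n_4 = (+0.8306, -0.5568)
n_5 = (+0.9238, +0.3829)
n_6 = (-0.0844, +0.9964)
  (0,1): δ = 144.91°  ·
  (0,2): δ = 92.28°  ·
  (0,3): δ = 24.89°  ✓
  (0,4): δ = 16.90°  ✓
  (0,5): δ = 73.25°  ·
  (0,6): δ = 145.58°  ·
  (1,2): δ = 127.37°  ·
  (1,3): δ = 59.98°  ·
  (1,4): δ = 18.19°  ✓
  (1,5): δ = 38.15°  ✓
  (1,6): δ = 110.49°  ·
  (2,3): δ = 112.61°  ·
  (2,4): δ = 70.82°  ·
  (2,5): δ = 14.47°  ✓
  (2,6): δ = 57.86°  ·
  (3,4): δ = 138.22°  ·
  (3,5): δ = 81.87°  ·
  (3,6): δ = 9.54°  ✓
  (4,5): δ = 123.65°  ·
  (4,6): δ = 51.32°  ✓
  (5,6): δ = 107.67°  ·
antipodal pairs: 7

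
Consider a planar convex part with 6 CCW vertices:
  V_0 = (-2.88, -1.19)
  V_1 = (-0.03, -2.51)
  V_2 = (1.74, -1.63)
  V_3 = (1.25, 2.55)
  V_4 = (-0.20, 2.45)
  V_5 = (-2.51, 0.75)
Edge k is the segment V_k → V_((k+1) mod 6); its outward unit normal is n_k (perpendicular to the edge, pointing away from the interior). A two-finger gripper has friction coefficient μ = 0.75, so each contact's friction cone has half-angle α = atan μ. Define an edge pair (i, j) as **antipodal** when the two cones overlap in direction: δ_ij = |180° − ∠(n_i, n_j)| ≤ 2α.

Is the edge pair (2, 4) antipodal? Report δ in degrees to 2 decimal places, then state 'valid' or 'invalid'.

δ = 60.34°, valid

α = atan 0.75 = 36.87°;  2α = 73.74°
edge 2: e_2 = (-0.49, +4.18);  n_2 = (+0.9932, +0.1164)
edge 4: e_4 = (-2.31, -1.70);  n_4 = (-0.5927, +0.8054)
∠(n_2, n_4) = 119.66°
δ = |180° − 119.66°| = 60.34°
60.34° ≤ 2α = 73.74°  →  valid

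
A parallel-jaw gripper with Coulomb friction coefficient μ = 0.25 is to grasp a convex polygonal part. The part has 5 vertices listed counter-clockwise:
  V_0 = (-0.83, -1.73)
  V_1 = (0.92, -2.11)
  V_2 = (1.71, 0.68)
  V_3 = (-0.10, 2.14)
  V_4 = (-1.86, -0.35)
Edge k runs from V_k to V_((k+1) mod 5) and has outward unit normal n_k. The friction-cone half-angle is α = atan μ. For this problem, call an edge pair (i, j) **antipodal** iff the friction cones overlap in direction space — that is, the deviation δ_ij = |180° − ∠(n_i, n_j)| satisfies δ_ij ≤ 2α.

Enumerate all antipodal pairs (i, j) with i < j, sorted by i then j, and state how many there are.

α = atan 0.25 = 14.04°;  2α = 28.07°
n_0 = (-0.2122, -0.9772)
n_1 = (+0.9622, -0.2724)
n_2 = (+0.6278, +0.7783)
n_3 = (-0.8166, +0.5772)
n_4 = (-0.8014, -0.5981)
  (0,1): δ = 93.56°  ·
  (0,2): δ = 26.64°  ✓
  (0,3): δ = 67.00°  ·
  (0,4): δ = 138.99°  ·
  (1,2): δ = 113.08°  ·
  (1,3): δ = 19.44°  ✓
  (1,4): δ = 52.55°  ·
  (2,3): δ = 86.36°  ·
  (2,4): δ = 14.37°  ✓
  (3,4): δ = 108.01°  ·
antipodal pairs: 3

count = 3; pairs: (0,2), (1,3), (2,4)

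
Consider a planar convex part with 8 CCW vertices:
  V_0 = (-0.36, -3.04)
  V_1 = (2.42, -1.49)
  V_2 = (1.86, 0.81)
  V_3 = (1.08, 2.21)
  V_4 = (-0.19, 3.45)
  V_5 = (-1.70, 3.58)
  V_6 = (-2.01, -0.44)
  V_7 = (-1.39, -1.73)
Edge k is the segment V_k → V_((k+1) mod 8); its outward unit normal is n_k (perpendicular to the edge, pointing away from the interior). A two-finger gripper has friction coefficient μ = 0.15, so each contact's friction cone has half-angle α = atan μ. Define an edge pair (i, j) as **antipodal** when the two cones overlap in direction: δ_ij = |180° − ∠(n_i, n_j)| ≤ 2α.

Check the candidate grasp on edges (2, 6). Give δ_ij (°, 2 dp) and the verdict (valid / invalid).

α = atan 0.15 = 8.53°;  2α = 17.06°
edge 2: e_2 = (-0.78, +1.40);  n_2 = (+0.8736, +0.4867)
edge 6: e_6 = (+0.62, -1.29);  n_6 = (-0.9013, -0.4332)
∠(n_2, n_6) = 176.55°
δ = |180° − 176.55°| = 3.45°
3.45° ≤ 2α = 17.06°  →  valid

δ = 3.45°, valid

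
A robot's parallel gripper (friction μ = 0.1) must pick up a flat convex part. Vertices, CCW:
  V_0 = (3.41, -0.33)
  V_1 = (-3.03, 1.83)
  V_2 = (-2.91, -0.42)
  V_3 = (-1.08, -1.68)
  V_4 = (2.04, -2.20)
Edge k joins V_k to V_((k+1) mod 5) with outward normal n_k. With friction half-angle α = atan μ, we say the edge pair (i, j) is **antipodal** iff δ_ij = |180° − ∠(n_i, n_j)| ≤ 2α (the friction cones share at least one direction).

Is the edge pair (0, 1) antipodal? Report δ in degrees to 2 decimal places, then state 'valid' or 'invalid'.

δ = 68.41°, invalid

α = atan 0.1 = 5.71°;  2α = 11.42°
edge 0: e_0 = (-6.44, +2.16);  n_0 = (+0.3180, +0.9481)
edge 1: e_1 = (+0.12, -2.25);  n_1 = (-0.9986, -0.0533)
∠(n_0, n_1) = 111.59°
δ = |180° − 111.59°| = 68.41°
68.41° > 2α = 11.42°  →  invalid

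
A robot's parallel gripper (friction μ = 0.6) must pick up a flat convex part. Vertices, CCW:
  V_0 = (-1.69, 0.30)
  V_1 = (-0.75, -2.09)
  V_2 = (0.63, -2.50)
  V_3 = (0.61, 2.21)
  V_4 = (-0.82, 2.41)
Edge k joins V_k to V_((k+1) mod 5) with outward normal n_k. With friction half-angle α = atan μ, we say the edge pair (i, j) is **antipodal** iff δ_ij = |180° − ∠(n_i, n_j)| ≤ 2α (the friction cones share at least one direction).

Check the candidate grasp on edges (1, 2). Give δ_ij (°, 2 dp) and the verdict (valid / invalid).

δ = 73.21°, invalid

α = atan 0.6 = 30.96°;  2α = 61.93°
edge 1: e_1 = (+1.38, -0.41);  n_1 = (-0.2848, -0.9586)
edge 2: e_2 = (-0.02, +4.71);  n_2 = (+1.0000, +0.0042)
∠(n_1, n_2) = 106.79°
δ = |180° − 106.79°| = 73.21°
73.21° > 2α = 61.93°  →  invalid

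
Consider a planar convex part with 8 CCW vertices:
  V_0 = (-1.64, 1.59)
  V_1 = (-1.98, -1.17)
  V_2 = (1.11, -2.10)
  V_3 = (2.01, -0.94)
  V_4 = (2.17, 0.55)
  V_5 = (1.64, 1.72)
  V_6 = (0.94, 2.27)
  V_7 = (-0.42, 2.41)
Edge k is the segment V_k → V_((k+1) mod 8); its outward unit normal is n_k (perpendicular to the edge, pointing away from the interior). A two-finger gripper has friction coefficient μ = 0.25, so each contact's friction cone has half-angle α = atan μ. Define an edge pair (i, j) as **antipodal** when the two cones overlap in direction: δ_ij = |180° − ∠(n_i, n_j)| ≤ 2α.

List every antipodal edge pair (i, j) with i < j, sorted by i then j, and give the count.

count = 4; pairs: (0,3), (1,5), (1,6), (2,7)

α = atan 0.25 = 14.04°;  2α = 28.07°
n_0 = (-0.9925, +0.1223)
n_1 = (-0.2882, -0.9576)
n_2 = (+0.7901, -0.6130)
n_3 = (+0.9943, -0.1068)
n_4 = (+0.9109, +0.4126)
n_5 = (+0.6178, +0.7863)
n_6 = (+0.1024, +0.9947)
n_7 = (-0.5578, +0.8300)
  (0,1): δ = 99.73°  ·
  (0,2): δ = 30.78°  ·
  (0,3): δ = 0.89°  ✓
  (0,4): δ = 31.39°  ·
  (0,5): δ = 58.87°  ·
  (0,6): δ = 91.15°  ·
  (0,7): δ = 130.93°  ·
  (1,2): δ = 111.06°  ·
  (1,3): δ = 79.38°  ·
  (1,4): δ = 48.88°  ·
  (1,5): δ = 21.41°  ✓
  (1,6): δ = 10.87°  ✓
  (1,7): δ = 50.66°  ·
  (2,3): δ = 148.32°  ·
  (2,4): δ = 117.82°  ·
  (2,5): δ = 90.35°  ·
  (2,6): δ = 58.07°  ·
  (2,7): δ = 18.29°  ✓
  (3,4): δ = 149.50°  ·
  (3,5): δ = 122.03°  ·
  (3,6): δ = 89.75°  ·
  (3,7): δ = 49.96°  ·
  (4,5): δ = 152.53°  ·
  (4,6): δ = 120.25°  ·
  (4,7): δ = 80.46°  ·
  (5,6): δ = 147.72°  ·
  (5,7): δ = 107.94°  ·
  (6,7): δ = 140.22°  ·
antipodal pairs: 4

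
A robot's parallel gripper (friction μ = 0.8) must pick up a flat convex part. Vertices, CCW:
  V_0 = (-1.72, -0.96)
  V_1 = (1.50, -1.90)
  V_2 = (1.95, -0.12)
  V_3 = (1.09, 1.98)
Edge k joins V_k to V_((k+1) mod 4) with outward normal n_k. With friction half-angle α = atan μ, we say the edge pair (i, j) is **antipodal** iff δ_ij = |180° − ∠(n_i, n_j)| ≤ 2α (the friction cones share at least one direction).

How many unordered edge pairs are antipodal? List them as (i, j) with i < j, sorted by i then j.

count = 4; pairs: (0,2), (0,3), (1,3), (2,3)

α = atan 0.8 = 38.66°;  2α = 77.32°
n_0 = (-0.2802, -0.9599)
n_1 = (+0.9695, -0.2451)
n_2 = (+0.9254, +0.3790)
n_3 = (-0.7229, +0.6909)
  (0,1): δ = 87.91°  ·
  (0,2): δ = 51.46°  ✓
  (0,3): δ = 62.57°  ✓
  (1,2): δ = 143.54°  ·
  (1,3): δ = 29.52°  ✓
  (2,3): δ = 65.98°  ✓
antipodal pairs: 4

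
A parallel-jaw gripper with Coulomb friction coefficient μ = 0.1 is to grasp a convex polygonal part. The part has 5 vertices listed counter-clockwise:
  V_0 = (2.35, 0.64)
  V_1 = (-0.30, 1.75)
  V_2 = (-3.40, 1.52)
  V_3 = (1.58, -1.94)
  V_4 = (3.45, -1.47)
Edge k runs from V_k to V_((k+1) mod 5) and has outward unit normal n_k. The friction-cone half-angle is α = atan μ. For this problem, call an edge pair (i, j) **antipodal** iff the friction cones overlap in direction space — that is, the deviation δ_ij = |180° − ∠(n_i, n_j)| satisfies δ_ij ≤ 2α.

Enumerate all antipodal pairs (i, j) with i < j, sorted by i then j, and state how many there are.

count = 1; pairs: (1,3)

α = atan 0.1 = 5.71°;  2α = 11.42°
n_0 = (+0.3863, +0.9224)
n_1 = (-0.0740, +0.9973)
n_2 = (-0.5706, -0.8212)
n_3 = (+0.2438, -0.9698)
n_4 = (+0.8867, +0.4623)
  (0,1): δ = 153.03°  ·
  (0,2): δ = 12.06°  ·
  (0,3): δ = 36.84°  ·
  (0,4): δ = 140.26°  ·
  (1,2): δ = 39.03°  ·
  (1,3): δ = 9.87°  ✓
  (1,4): δ = 113.29°  ·
  (2,3): δ = 131.10°  ·
  (2,4): δ = 27.67°  ·
  (3,4): δ = 76.57°  ·
antipodal pairs: 1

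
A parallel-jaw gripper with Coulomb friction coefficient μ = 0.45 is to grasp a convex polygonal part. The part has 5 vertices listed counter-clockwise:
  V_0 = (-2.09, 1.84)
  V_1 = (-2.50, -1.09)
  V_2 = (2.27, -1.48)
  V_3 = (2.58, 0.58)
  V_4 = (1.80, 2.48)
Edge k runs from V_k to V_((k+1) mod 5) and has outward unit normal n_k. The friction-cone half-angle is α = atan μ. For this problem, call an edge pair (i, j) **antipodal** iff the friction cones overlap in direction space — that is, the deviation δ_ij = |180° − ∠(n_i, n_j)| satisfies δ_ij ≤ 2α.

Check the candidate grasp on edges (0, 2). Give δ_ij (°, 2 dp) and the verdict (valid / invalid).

α = atan 0.45 = 24.23°;  2α = 48.46°
edge 0: e_0 = (-0.41, -2.93);  n_0 = (-0.9904, +0.1386)
edge 2: e_2 = (+0.31, +2.06);  n_2 = (+0.9889, -0.1488)
∠(n_0, n_2) = 179.41°
δ = |180° − 179.41°| = 0.59°
0.59° ≤ 2α = 48.46°  →  valid

δ = 0.59°, valid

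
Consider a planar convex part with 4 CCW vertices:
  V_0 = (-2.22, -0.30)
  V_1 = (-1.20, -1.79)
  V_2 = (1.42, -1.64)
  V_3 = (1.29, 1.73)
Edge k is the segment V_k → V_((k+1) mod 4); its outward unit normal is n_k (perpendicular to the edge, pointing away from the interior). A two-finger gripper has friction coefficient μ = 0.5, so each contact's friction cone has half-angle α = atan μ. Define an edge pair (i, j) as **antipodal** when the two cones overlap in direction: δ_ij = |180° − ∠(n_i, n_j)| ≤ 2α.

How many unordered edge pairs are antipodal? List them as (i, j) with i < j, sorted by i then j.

α = atan 0.5 = 26.57°;  2α = 53.13°
n_0 = (-0.8252, -0.5649)
n_1 = (+0.0572, -0.9984)
n_2 = (+0.9993, +0.0385)
n_3 = (-0.5006, +0.8657)
  (0,1): δ = 121.12°  ·
  (0,2): δ = 32.19°  ✓
  (0,3): δ = 85.65°  ·
  (1,2): δ = 91.07°  ·
  (1,3): δ = 26.77°  ✓
  (2,3): δ = 62.17°  ·
antipodal pairs: 2

count = 2; pairs: (0,2), (1,3)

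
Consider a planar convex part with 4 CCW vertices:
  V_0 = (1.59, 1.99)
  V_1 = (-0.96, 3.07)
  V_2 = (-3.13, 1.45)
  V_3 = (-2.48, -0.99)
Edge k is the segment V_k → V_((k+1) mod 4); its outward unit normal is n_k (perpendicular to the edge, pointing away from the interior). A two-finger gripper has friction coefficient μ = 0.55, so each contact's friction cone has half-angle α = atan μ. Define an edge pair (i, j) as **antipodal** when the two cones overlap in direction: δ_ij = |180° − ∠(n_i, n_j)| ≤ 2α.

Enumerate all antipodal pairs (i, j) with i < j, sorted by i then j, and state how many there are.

α = atan 0.55 = 28.81°;  2α = 57.62°
n_0 = (+0.3900, +0.9208)
n_1 = (-0.5982, +0.8013)
n_2 = (-0.9663, -0.2574)
n_3 = (+0.5908, -0.8068)
  (0,1): δ = 120.30°  ·
  (0,2): δ = 52.13°  ✓
  (0,3): δ = 59.17°  ·
  (1,2): δ = 111.83°  ·
  (1,3): δ = 0.53°  ✓
  (2,3): δ = 68.71°  ·
antipodal pairs: 2

count = 2; pairs: (0,2), (1,3)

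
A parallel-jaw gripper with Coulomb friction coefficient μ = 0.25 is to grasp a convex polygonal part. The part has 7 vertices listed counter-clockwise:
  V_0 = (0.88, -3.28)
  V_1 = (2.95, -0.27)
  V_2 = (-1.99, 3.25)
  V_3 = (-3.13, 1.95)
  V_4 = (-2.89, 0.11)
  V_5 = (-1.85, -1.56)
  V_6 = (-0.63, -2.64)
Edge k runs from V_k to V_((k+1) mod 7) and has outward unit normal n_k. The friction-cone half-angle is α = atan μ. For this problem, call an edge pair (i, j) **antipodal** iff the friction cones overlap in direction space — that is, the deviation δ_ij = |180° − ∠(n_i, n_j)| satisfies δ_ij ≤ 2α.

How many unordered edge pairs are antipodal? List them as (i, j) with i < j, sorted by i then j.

count = 4; pairs: (0,2), (1,4), (1,5), (1,6)

α = atan 0.25 = 14.04°;  2α = 28.07°
n_0 = (+0.8240, -0.5666)
n_1 = (+0.5803, +0.8144)
n_2 = (-0.7519, +0.6593)
n_3 = (-0.9916, -0.1293)
n_4 = (-0.8489, -0.5286)
n_5 = (-0.6628, -0.7488)
n_6 = (-0.3902, -0.9207)
  (0,1): δ = 90.96°  ·
  (0,2): δ = 6.73°  ✓
  (0,3): δ = 41.95°  ·
  (0,4): δ = 66.43°  ·
  (0,5): δ = 83.00°  ·
  (0,6): δ = 101.55°  ·
  (1,2): δ = 95.78°  ·
  (1,3): δ = 47.10°  ·
  (1,4): δ = 22.62°  ✓
  (1,5): δ = 6.04°  ✓
  (1,6): δ = 12.50°  ✓
  (2,3): δ = 131.32°  ·
  (2,4): δ = 106.84°  ·
  (2,5): δ = 90.27°  ·
  (2,6): δ = 71.72°  ·
  (3,4): δ = 155.52°  ·
  (3,5): δ = 138.95°  ·
  (3,6): δ = 120.40°  ·
  (4,5): δ = 163.43°  ·
  (4,6): δ = 144.88°  ·
  (5,6): δ = 161.45°  ·
antipodal pairs: 4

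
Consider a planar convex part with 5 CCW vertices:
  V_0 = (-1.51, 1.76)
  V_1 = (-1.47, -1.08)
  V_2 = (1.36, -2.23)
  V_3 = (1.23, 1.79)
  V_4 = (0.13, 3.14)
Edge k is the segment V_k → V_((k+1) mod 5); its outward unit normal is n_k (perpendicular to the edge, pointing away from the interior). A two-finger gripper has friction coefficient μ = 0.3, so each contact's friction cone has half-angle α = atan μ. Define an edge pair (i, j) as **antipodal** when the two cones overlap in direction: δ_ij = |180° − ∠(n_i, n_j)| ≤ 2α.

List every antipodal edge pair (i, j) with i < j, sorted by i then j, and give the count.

α = atan 0.3 = 16.70°;  2α = 33.40°
n_0 = (-0.9999, -0.0141)
n_1 = (-0.3765, -0.9264)
n_2 = (+0.9995, +0.0323)
n_3 = (+0.7752, +0.6317)
n_4 = (-0.6438, +0.7652)
  (0,1): δ = 112.92°  ·
  (0,2): δ = 1.05°  ✓
  (0,3): δ = 38.37°  ·
  (0,4): δ = 129.27°  ·
  (1,2): δ = 66.03°  ·
  (1,3): δ = 28.71°  ✓
  (1,4): δ = 62.19°  ·
  (2,3): δ = 142.68°  ·
  (2,4): δ = 51.77°  ·
  (3,4): δ = 89.09°  ·
antipodal pairs: 2

count = 2; pairs: (0,2), (1,3)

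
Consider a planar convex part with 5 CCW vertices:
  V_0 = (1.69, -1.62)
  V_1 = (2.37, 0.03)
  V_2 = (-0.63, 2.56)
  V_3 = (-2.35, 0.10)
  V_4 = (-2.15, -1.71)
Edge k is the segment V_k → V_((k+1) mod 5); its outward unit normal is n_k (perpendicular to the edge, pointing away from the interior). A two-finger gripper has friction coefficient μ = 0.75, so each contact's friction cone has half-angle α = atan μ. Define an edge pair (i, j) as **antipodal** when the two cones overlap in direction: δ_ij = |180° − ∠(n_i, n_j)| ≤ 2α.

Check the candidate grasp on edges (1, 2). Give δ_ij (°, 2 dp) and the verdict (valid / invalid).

δ = 84.82°, invalid

α = atan 0.75 = 36.87°;  2α = 73.74°
edge 1: e_1 = (-3.00, +2.53);  n_1 = (+0.6447, +0.7644)
edge 2: e_2 = (-1.72, -2.46);  n_2 = (-0.8195, +0.5730)
∠(n_1, n_2) = 95.18°
δ = |180° − 95.18°| = 84.82°
84.82° > 2α = 73.74°  →  invalid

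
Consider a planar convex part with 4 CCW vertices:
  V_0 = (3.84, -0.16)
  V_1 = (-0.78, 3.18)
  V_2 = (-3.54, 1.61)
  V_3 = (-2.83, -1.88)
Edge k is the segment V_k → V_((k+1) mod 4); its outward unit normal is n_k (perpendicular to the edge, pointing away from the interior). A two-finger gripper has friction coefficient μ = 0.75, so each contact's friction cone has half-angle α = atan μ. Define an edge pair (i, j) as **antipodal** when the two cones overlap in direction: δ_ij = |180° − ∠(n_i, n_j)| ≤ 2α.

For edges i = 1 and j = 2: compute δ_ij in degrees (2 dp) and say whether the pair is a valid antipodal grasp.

δ = 108.13°, invalid

α = atan 0.75 = 36.87°;  2α = 73.74°
edge 1: e_1 = (-2.76, -1.57);  n_1 = (-0.4944, +0.8692)
edge 2: e_2 = (+0.71, -3.49);  n_2 = (-0.9799, -0.1994)
∠(n_1, n_2) = 71.87°
δ = |180° − 71.87°| = 108.13°
108.13° > 2α = 73.74°  →  invalid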